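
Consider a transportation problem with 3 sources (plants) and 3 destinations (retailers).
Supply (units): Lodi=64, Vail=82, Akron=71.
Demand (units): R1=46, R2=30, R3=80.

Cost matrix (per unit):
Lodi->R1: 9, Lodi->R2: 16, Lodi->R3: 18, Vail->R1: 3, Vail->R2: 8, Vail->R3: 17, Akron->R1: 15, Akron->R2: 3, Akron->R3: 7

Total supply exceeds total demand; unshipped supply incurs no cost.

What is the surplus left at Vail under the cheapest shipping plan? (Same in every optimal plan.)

An optimal plan:
  Lodi→R3: 3 × 18 = 54
  Vail→R1: 46 × 3 = 138
  Vail→R2: 30 × 8 = 240
  Vail→R3: 6 × 17 = 102
  Akron→R3: 71 × 7 = 497
Total cost = 1031.
Vail ships 82 of its 82, leaving 0.

0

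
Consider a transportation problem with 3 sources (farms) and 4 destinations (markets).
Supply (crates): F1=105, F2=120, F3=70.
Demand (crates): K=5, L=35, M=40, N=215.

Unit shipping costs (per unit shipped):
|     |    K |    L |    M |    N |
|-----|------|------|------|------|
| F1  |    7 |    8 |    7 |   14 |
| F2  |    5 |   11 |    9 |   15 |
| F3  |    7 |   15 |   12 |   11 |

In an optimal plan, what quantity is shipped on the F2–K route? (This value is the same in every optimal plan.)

The minimum-cost plan:
  F1->L: 35 × 8 = 280
  F1->M: 40 × 7 = 280
  F1->N: 30 × 14 = 420
  F2->K: 5 × 5 = 25
  F2->N: 115 × 15 = 1725
  F3->N: 70 × 11 = 770
Total cost = 3500.
So F2→K carries 5 crates.

5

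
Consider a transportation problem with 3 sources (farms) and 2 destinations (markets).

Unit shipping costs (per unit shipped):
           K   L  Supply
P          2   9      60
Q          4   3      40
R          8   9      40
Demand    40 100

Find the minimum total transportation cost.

740

Optimal allocation:
  P→K: 40 × 2 = 80
  P→L: 20 × 9 = 180
  Q→L: 40 × 3 = 120
  R→L: 40 × 9 = 360
Total = 80 + 180 + 120 + 360 = 740.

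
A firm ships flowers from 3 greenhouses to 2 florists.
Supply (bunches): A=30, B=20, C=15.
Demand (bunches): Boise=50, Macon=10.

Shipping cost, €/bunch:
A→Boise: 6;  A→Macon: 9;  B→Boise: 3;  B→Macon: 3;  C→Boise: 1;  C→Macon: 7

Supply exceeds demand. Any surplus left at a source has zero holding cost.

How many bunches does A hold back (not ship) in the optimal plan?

5

An optimal plan:
  A to Boise: 25 × €6 = €150
  B to Boise: 10 × €3 = €30
  B to Macon: 10 × €3 = €30
  C to Boise: 15 × €1 = €15
Total cost = €225.
A ships 25 of its 30, leaving 5.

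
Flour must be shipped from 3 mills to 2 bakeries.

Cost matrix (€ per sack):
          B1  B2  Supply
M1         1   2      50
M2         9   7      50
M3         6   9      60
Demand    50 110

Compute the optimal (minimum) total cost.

840

Optimal allocation:
  M1->B2: 50 × €2 = €100
  M2->B2: 50 × €7 = €350
  M3->B1: 50 × €6 = €300
  M3->B2: 10 × €9 = €90
Total = 100 + 350 + 300 + 90 = €840.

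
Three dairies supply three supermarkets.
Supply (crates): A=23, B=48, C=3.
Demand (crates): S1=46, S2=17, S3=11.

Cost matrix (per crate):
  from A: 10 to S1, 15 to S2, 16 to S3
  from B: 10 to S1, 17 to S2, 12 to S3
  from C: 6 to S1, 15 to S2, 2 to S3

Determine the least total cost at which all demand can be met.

817

An optimal shipping plan:
  A→S1: 6 × 10 = 60
  A→S2: 17 × 15 = 255
  B→S1: 40 × 10 = 400
  B→S3: 8 × 12 = 96
  C→S3: 3 × 2 = 6
Total = 60 + 255 + 400 + 96 + 6 = 817.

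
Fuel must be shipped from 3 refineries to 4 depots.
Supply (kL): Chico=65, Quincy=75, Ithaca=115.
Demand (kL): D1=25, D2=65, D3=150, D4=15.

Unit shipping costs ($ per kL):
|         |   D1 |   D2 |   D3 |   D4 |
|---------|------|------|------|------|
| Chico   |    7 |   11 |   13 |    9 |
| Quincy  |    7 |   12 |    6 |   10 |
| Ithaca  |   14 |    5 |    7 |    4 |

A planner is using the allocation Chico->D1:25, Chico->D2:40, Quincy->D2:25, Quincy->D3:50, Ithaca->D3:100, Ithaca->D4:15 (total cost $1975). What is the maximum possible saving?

215

Current plan cost = 25·7 + 40·11 + 25·12 + 50·6 + 100·7 + 15·4 = $1975.
Optimal plan:
  Chico->D1: 25 × $7 = $175
  Chico->D2: 25 × $11 = $275
  Chico->D4: 15 × $9 = $135
  Quincy->D3: 75 × $6 = $450
  Ithaca->D2: 40 × $5 = $200
  Ithaca->D3: 75 × $7 = $525
Optimal cost = $1760.
Saving = 1975 − 1760 = $215.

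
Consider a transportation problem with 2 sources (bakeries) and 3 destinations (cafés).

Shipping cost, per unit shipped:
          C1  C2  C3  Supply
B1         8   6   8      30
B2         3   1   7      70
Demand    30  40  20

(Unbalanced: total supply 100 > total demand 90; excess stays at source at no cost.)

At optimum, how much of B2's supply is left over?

0

An optimal plan:
  B1 to C3: 20 × 8 = 160
  B2 to C1: 30 × 3 = 90
  B2 to C2: 40 × 1 = 40
Total cost = 290.
B2 ships 70 of its 70, leaving 0.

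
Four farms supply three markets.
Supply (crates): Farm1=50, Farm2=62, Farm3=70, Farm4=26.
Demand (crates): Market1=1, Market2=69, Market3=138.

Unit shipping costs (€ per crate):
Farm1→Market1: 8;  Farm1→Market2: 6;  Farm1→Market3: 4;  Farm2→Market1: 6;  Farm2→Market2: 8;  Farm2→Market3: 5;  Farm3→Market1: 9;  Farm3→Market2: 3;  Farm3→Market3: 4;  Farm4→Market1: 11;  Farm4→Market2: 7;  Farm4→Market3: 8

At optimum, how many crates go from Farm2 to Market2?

The minimum-cost plan:
  Farm1 to Market3: 50 crates
  Farm2 to Market1: 1 crates
  Farm2 to Market3: 61 crates
  Farm3 to Market2: 43 crates
  Farm3 to Market3: 27 crates
  Farm4 to Market2: 26 crates
Total cost = €930.
The route Farm2→Market2 is not used.

0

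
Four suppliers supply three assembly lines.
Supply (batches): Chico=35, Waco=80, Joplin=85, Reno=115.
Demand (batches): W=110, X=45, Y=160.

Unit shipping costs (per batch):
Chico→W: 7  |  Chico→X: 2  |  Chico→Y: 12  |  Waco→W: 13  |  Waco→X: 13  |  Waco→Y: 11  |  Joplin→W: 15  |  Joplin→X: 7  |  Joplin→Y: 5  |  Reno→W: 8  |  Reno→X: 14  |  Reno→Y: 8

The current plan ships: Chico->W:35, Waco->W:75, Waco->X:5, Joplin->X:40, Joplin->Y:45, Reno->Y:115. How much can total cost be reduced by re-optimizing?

395

Current plan cost = 35·7 + 75·13 + 5·13 + 40·7 + 45·5 + 115·8 = 2710.
Optimal plan:
  Chico–X: 35 × 2 = 70
  Waco–X: 10 × 13 = 130
  Waco–Y: 70 × 11 = 770
  Joplin–Y: 85 × 5 = 425
  Reno–W: 110 × 8 = 880
  Reno–Y: 5 × 8 = 40
Optimal cost = 2315.
Saving = 2710 − 2315 = 395.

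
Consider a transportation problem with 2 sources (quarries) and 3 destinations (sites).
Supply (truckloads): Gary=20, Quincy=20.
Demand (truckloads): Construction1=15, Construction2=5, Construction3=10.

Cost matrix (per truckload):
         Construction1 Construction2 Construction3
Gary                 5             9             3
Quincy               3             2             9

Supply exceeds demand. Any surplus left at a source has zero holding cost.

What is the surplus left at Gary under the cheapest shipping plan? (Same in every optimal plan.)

Minimum-cost shipments:
  Gary→Construction3: 10 × 3 = 30
  Quincy→Construction1: 15 × 3 = 45
  Quincy→Construction2: 5 × 2 = 10
Total cost = 85.
Gary ships 10 of its 20, leaving 10.

10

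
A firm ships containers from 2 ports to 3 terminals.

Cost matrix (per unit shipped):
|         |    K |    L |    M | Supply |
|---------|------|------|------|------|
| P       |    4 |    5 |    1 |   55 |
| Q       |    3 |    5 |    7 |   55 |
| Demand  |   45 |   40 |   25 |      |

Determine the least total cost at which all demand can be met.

360

A cheapest plan:
  P→L: 30 × 5 = 150
  P→M: 25 × 1 = 25
  Q→K: 45 × 3 = 135
  Q→L: 10 × 5 = 50
Total = 150 + 25 + 135 + 50 = 360.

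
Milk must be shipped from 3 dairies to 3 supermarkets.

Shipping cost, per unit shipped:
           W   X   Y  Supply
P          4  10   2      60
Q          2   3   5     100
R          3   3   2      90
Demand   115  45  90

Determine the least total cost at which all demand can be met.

An optimal shipping plan:
  P→Y: 60 × 2 = 120
  Q→W: 100 × 2 = 200
  R→W: 15 × 3 = 45
  R→X: 45 × 3 = 135
  R→Y: 30 × 2 = 60
Total = 120 + 200 + 45 + 135 + 60 = 560.
(Supply check: P ships 60; Q ships 100; R ships 90.)

560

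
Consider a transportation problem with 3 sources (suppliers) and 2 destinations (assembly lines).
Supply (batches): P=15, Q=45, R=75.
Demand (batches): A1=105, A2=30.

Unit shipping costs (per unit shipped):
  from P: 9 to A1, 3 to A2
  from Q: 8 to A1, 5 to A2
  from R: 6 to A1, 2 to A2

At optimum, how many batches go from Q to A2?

Optimal shipments:
  P to A2: 15 batches
  Q to A1: 45 batches
  R to A1: 60 batches
  R to A2: 15 batches
Total cost = 795.
The route Q→A2 is not used.

0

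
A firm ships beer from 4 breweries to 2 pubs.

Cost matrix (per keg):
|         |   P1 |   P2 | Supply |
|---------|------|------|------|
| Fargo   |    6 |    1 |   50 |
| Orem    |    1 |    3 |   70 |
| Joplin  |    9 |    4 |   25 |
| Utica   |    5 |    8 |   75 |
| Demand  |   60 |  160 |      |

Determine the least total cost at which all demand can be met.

Optimal allocation:
  Fargo–P2: 50 × 1 = 50
  Orem–P2: 70 × 3 = 210
  Joplin–P2: 25 × 4 = 100
  Utica–P1: 60 × 5 = 300
  Utica–P2: 15 × 8 = 120
Total = 50 + 210 + 100 + 300 + 120 = 780.
(Supply check: Fargo ships 50; Orem ships 70; Joplin ships 25; Utica ships 75.)

780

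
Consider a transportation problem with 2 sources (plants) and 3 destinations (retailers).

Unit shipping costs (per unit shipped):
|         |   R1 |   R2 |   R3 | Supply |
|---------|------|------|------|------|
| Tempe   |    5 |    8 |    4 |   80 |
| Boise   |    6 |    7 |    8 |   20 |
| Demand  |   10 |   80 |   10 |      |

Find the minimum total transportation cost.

710

An optimal shipping plan:
  Tempe->R1: 10 × 5 = 50
  Tempe->R2: 60 × 8 = 480
  Tempe->R3: 10 × 4 = 40
  Boise->R2: 20 × 7 = 140
Total = 50 + 480 + 40 + 140 = 710.
(Supply check: Tempe ships 80; Boise ships 20.)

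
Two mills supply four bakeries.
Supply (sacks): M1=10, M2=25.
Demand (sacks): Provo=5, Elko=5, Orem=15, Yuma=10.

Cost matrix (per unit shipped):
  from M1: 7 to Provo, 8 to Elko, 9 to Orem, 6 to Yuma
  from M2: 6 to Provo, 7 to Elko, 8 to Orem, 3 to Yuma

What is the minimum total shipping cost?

225

An optimal shipping plan:
  M1–Orem: 10 × 9 = 90
  M2–Provo: 5 × 6 = 30
  M2–Elko: 5 × 7 = 35
  M2–Orem: 5 × 8 = 40
  M2–Yuma: 10 × 3 = 30
Total = 90 + 30 + 35 + 40 + 30 = 225.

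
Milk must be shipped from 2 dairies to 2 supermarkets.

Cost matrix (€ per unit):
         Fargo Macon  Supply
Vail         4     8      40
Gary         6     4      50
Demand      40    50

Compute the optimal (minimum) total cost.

A cheapest plan:
  Vail to Fargo: 40 × €4 = €160
  Gary to Macon: 50 × €4 = €200
Total = 160 + 200 = €360.
(Supply check: Vail ships 40; Gary ships 50.)

360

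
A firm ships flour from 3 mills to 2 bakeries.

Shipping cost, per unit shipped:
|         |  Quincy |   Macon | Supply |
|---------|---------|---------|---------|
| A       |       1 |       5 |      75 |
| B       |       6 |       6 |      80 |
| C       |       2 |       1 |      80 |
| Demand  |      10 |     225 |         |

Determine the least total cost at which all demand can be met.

895

An optimal shipping plan:
  A–Quincy: 10 × 1 = 10
  A–Macon: 65 × 5 = 325
  B–Macon: 80 × 6 = 480
  C–Macon: 80 × 1 = 80
Total = 10 + 325 + 480 + 80 = 895.
(Supply check: A ships 75; B ships 80; C ships 80.)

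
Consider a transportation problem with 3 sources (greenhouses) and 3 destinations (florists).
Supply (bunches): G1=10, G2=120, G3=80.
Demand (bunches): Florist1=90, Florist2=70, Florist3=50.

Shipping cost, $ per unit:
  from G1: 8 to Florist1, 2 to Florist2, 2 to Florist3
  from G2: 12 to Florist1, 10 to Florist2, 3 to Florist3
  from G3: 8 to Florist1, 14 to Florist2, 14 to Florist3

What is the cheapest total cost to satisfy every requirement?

An optimal shipping plan:
  G1–Florist2: 10 bunches
  G2–Florist1: 10 bunches
  G2–Florist2: 60 bunches
  G2–Florist3: 50 bunches
  G3–Florist1: 80 bunches
Total cost = $1530.
(Supply check: G1 ships 10; G2 ships 120; G3 ships 80.)

1530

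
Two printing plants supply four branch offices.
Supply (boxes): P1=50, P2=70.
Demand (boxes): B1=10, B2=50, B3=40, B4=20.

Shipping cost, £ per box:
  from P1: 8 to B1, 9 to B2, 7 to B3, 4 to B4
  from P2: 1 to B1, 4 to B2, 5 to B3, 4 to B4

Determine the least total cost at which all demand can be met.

550

An optimal shipping plan:
  P1→B3: 30 × £7 = £210
  P1→B4: 20 × £4 = £80
  P2→B1: 10 × £1 = £10
  P2→B2: 50 × £4 = £200
  P2→B3: 10 × £5 = £50
Total = 210 + 80 + 10 + 200 + 50 = £550.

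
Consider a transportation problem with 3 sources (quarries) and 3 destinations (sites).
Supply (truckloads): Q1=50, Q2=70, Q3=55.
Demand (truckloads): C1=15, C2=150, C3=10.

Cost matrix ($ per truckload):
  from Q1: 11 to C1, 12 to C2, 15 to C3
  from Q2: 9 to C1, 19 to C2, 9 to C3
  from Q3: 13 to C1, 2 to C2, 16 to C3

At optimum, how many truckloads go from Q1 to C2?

50

Solving gives:
  Q1–C2: 50 × $12 = $600
  Q2–C1: 15 × $9 = $135
  Q2–C2: 45 × $19 = $855
  Q2–C3: 10 × $9 = $90
  Q3–C2: 55 × $2 = $110
Total cost = $1790.
So Q1→C2 carries 50 truckloads.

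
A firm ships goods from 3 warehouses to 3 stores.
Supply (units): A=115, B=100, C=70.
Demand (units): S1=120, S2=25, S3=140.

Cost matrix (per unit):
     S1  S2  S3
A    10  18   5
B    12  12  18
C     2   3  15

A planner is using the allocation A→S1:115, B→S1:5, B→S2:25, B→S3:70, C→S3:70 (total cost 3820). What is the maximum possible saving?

1755

Current plan cost = 115·10 + 5·12 + 25·12 + 70·18 + 70·15 = 3820.
Optimal plan:
  A–S3: 115 × 5 = 575
  B–S1: 50 × 12 = 600
  B–S2: 25 × 12 = 300
  B–S3: 25 × 18 = 450
  C–S1: 70 × 2 = 140
Optimal cost = 2065.
Saving = 3820 − 2065 = 1755.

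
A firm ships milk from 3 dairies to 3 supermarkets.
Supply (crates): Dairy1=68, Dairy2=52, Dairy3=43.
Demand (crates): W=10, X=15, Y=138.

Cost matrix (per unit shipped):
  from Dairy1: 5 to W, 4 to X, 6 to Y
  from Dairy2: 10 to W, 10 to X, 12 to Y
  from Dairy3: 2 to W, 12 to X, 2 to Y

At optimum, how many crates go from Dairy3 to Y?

43

The minimum-cost plan:
  Dairy1→Y: 68 × 6 = 408
  Dairy2→W: 10 × 10 = 100
  Dairy2→X: 15 × 10 = 150
  Dairy2→Y: 27 × 12 = 324
  Dairy3→Y: 43 × 2 = 86
Total cost = 1068.
So Dairy3→Y carries 43 crates.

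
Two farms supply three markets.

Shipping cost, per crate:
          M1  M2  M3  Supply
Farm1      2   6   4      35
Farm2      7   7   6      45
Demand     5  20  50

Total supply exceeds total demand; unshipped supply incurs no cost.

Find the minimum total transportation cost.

An optimal shipping plan:
  Farm1->M1: 5 crates
  Farm1->M3: 30 crates
  Farm2->M2: 20 crates
  Farm2->M3: 20 crates
Total cost = 390.

390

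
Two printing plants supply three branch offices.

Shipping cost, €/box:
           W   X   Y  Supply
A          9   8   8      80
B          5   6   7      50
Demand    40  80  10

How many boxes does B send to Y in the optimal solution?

0

The minimum-cost plan:
  A–X: 70 × €8 = €560
  A–Y: 10 × €8 = €80
  B–W: 40 × €5 = €200
  B–X: 10 × €6 = €60
Total cost = €900.
The route B→Y is not used.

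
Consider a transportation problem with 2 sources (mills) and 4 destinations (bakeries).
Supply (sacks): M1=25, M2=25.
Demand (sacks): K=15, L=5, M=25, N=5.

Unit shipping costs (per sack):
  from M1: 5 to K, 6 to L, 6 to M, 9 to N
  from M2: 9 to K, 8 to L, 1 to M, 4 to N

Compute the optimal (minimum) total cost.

175

An optimal shipping plan:
  M1→K: 15 sacks
  M1→L: 5 sacks
  M1→N: 5 sacks
  M2→M: 25 sacks
Total cost = 175.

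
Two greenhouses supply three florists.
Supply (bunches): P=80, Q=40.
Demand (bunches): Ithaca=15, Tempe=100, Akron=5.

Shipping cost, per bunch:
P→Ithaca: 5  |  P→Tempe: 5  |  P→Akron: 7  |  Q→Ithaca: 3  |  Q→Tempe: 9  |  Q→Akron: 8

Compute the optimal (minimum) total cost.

665

Optimal allocation:
  P–Tempe: 80 × 5 = 400
  Q–Ithaca: 15 × 3 = 45
  Q–Tempe: 20 × 9 = 180
  Q–Akron: 5 × 8 = 40
Total = 400 + 45 + 180 + 40 = 665.
(Supply check: P ships 80; Q ships 40.)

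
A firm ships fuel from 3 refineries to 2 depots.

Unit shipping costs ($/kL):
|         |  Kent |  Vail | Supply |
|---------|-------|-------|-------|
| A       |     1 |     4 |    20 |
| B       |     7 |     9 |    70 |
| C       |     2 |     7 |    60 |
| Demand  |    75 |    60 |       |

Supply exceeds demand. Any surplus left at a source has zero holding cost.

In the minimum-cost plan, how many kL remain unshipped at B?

Minimum-cost shipments:
  A→Kent: 15 kL
  A→Vail: 5 kL
  B→Vail: 55 kL
  C→Kent: 60 kL
Total cost = $650.
B ships 55 of its 70, leaving 15.

15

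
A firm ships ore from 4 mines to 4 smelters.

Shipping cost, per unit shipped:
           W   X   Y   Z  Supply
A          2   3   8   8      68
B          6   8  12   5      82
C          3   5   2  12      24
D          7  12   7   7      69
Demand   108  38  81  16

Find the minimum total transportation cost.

1181

An optimal shipping plan:
  A->W: 30 tons
  A->X: 38 tons
  B->W: 66 tons
  B->Z: 16 tons
  C->Y: 24 tons
  D->W: 12 tons
  D->Y: 57 tons
Total cost = 1181.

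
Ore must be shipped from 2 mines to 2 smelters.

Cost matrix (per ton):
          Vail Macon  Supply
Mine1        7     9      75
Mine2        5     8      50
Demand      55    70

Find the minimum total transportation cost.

915

One minimum-cost allocation:
  Mine1->Vail: 5 × 7 = 35
  Mine1->Macon: 70 × 9 = 630
  Mine2->Vail: 50 × 5 = 250
Total = 35 + 630 + 250 = 915.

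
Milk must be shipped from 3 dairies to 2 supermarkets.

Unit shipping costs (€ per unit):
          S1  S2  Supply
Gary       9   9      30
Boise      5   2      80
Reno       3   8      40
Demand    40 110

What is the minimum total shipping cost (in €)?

Optimal allocation:
  Gary->S2: 30 crates
  Boise->S2: 80 crates
  Reno->S1: 40 crates
Total cost = €550.

550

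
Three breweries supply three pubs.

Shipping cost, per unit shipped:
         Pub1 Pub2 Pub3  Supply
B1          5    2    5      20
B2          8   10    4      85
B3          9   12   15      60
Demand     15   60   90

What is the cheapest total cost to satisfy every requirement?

One minimum-cost allocation:
  B1–Pub2: 15 × 2 = 30
  B1–Pub3: 5 × 5 = 25
  B2–Pub3: 85 × 4 = 340
  B3–Pub1: 15 × 9 = 135
  B3–Pub2: 45 × 12 = 540
Total = 30 + 25 + 340 + 135 + 540 = 1070.

1070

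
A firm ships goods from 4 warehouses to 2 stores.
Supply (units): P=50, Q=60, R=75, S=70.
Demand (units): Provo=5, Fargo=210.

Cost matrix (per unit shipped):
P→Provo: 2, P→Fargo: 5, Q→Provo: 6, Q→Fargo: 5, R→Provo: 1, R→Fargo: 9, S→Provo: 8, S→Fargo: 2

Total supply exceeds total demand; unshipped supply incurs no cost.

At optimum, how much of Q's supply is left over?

0

An optimal plan:
  P–Fargo: 50 × 5 = 250
  Q–Fargo: 60 × 5 = 300
  R–Provo: 5 × 1 = 5
  R–Fargo: 30 × 9 = 270
  S–Fargo: 70 × 2 = 140
Total cost = 965.
Q ships 60 of its 60, leaving 0.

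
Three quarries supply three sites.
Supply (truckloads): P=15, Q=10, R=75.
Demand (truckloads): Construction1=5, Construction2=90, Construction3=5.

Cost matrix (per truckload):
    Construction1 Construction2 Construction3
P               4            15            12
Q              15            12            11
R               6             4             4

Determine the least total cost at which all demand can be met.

575

An optimal shipping plan:
  P to Construction1: 5 × 4 = 20
  P to Construction2: 5 × 15 = 75
  P to Construction3: 5 × 12 = 60
  Q to Construction2: 10 × 12 = 120
  R to Construction2: 75 × 4 = 300
Total = 20 + 75 + 60 + 120 + 300 = 575.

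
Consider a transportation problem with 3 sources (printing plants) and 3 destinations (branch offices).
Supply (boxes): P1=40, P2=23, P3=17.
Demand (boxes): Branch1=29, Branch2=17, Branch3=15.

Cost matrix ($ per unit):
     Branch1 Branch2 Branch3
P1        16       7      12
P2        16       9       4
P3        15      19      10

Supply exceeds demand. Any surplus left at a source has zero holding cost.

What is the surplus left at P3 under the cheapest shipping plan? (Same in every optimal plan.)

Minimum-cost shipments:
  P1->Branch1: 4 × $16 = $64
  P1->Branch2: 17 × $7 = $119
  P2->Branch1: 8 × $16 = $128
  P2->Branch3: 15 × $4 = $60
  P3->Branch1: 17 × $15 = $255
Total cost = $626.
P3 ships 17 of its 17, leaving 0.

0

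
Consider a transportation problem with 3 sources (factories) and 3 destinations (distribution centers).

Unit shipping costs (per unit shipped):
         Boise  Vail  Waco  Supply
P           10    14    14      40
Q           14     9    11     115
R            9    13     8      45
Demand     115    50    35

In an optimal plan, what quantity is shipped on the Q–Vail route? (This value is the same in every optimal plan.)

Solving gives:
  P to Boise: 40 pallets
  Q to Boise: 30 pallets
  Q to Vail: 50 pallets
  Q to Waco: 35 pallets
  R to Boise: 45 pallets
Total cost = 2060.
So Q→Vail carries 50 pallets.

50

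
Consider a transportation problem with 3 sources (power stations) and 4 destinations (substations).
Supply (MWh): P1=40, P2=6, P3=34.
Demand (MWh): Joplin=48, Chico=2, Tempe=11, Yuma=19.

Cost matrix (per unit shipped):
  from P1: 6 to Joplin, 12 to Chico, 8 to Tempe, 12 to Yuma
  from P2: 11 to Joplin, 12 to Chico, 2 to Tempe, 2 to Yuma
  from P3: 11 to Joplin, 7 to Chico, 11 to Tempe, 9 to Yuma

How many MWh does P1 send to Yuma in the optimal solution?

0

Solving gives:
  P1→Joplin: 40 × 6 = 240
  P2→Tempe: 6 × 2 = 12
  P3→Joplin: 8 × 11 = 88
  P3→Chico: 2 × 7 = 14
  P3→Tempe: 5 × 11 = 55
  P3→Yuma: 19 × 9 = 171
Total cost = 580.
The route P1→Yuma is not used.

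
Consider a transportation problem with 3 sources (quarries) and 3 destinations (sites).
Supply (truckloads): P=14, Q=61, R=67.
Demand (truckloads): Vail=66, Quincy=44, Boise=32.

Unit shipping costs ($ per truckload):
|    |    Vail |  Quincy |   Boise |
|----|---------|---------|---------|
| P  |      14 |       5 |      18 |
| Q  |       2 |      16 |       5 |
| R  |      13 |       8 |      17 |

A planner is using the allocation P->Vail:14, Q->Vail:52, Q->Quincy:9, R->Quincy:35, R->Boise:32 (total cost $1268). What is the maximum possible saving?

259

Current plan cost = 14·14 + 52·2 + 9·16 + 35·8 + 32·17 = $1268.
Optimal plan:
  P->Quincy: 14 × $5 = $70
  Q->Vail: 29 × $2 = $58
  Q->Boise: 32 × $5 = $160
  R->Vail: 37 × $13 = $481
  R->Quincy: 30 × $8 = $240
Optimal cost = $1009.
Saving = 1268 − 1009 = $259.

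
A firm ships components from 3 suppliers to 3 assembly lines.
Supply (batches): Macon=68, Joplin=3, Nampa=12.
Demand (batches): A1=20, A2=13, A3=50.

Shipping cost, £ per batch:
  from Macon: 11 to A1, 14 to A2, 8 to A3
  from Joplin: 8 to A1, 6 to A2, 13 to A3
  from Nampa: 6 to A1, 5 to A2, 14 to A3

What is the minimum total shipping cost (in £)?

678

Optimal allocation:
  Macon to A1: 18 × £11 = £198
  Macon to A3: 50 × £8 = £400
  Joplin to A2: 3 × £6 = £18
  Nampa to A1: 2 × £6 = £12
  Nampa to A2: 10 × £5 = £50
Total = 198 + 400 + 18 + 12 + 50 = £678.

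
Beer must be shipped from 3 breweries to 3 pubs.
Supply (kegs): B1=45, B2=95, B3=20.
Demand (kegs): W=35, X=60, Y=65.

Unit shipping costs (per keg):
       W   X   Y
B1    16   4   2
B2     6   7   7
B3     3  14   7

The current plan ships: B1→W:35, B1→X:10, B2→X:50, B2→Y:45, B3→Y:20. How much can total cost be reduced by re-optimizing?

Current plan cost = 35·16 + 10·4 + 50·7 + 45·7 + 20·7 = 1405.
Optimal plan:
  B1 to Y: 45 × 2 = 90
  B2 to W: 15 × 6 = 90
  B2 to X: 60 × 7 = 420
  B2 to Y: 20 × 7 = 140
  B3 to W: 20 × 3 = 60
Optimal cost = 800.
Saving = 1405 − 800 = 605.

605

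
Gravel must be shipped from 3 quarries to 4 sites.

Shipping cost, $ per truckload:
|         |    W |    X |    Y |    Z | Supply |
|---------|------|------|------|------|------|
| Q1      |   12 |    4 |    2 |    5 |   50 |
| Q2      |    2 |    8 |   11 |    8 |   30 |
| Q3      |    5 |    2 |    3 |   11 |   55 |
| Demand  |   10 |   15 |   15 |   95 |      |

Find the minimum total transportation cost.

Optimal allocation:
  Q1 to Z: 50 × $5 = $250
  Q2 to Z: 30 × $8 = $240
  Q3 to W: 10 × $5 = $50
  Q3 to X: 15 × $2 = $30
  Q3 to Y: 15 × $3 = $45
  Q3 to Z: 15 × $11 = $165
Total = 250 + 240 + 50 + 30 + 45 + 165 = $780.

780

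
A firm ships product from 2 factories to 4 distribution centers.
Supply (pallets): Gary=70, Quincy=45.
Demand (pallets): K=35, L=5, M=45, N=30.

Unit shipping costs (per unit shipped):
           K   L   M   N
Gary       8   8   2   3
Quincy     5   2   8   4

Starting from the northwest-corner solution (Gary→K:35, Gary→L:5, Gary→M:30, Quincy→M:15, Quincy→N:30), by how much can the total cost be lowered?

Current plan cost = 35·8 + 5·8 + 30·2 + 15·8 + 30·4 = 620.
Optimal plan:
  Gary to M: 45 × 2 = 90
  Gary to N: 25 × 3 = 75
  Quincy to K: 35 × 5 = 175
  Quincy to L: 5 × 2 = 10
  Quincy to N: 5 × 4 = 20
Optimal cost = 370.
Saving = 620 − 370 = 250.

250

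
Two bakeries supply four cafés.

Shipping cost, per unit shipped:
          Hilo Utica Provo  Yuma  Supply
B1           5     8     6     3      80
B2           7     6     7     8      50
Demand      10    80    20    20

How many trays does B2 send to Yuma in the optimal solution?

The minimum-cost plan:
  B1–Hilo: 10 × 5 = 50
  B1–Utica: 30 × 8 = 240
  B1–Provo: 20 × 6 = 120
  B1–Yuma: 20 × 3 = 60
  B2–Utica: 50 × 6 = 300
Total cost = 770.
The route B2→Yuma is not used.

0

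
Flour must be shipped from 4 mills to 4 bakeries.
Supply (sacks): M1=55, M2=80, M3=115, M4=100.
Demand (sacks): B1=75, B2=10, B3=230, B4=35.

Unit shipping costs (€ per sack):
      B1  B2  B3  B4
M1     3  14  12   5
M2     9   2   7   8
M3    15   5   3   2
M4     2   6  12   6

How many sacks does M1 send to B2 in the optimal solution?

0

Optimal shipments:
  M1 to B3: 20 × €12 = €240
  M1 to B4: 35 × €5 = €175
  M2 to B3: 80 × €7 = €560
  M3 to B3: 115 × €3 = €345
  M4 to B1: 75 × €2 = €150
  M4 to B2: 10 × €6 = €60
  M4 to B3: 15 × €12 = €180
Total cost = €1710.
The route M1→B2 is not used.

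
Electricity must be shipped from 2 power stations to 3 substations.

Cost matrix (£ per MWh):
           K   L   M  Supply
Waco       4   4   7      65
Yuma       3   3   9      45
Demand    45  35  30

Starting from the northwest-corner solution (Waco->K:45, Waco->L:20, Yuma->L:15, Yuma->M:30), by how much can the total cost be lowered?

Current plan cost = 45·4 + 20·4 + 15·3 + 30·9 = £575.
Optimal plan:
  Waco→K: 35 × £4 = £140
  Waco→M: 30 × £7 = £210
  Yuma→K: 10 × £3 = £30
  Yuma→L: 35 × £3 = £105
Optimal cost = £485.
Saving = 575 − 485 = £90.

90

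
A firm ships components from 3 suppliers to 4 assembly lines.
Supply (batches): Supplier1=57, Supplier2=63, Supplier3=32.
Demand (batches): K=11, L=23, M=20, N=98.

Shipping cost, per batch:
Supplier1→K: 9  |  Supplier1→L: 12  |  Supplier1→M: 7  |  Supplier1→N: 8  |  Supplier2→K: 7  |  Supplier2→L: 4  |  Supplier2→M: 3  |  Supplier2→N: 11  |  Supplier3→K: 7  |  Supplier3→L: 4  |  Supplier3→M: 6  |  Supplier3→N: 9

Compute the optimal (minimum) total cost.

Optimal allocation:
  Supplier1→N: 57 × 8 = 456
  Supplier2→K: 11 × 7 = 77
  Supplier2→L: 23 × 4 = 92
  Supplier2→M: 20 × 3 = 60
  Supplier2→N: 9 × 11 = 99
  Supplier3→N: 32 × 9 = 288
Total = 456 + 77 + 92 + 60 + 99 + 288 = 1072.
(Supply check: Supplier1 ships 57; Supplier2 ships 63; Supplier3 ships 32.)

1072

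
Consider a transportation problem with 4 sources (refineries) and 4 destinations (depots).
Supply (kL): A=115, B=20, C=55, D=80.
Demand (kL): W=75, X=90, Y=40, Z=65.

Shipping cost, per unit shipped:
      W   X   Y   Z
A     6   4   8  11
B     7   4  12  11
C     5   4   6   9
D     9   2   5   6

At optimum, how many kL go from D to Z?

65

Solving gives:
  A->W: 60 × 6 = 360
  A->X: 55 × 4 = 220
  B->X: 20 × 4 = 80
  C->W: 15 × 5 = 75
  C->Y: 40 × 6 = 240
  D->X: 15 × 2 = 30
  D->Z: 65 × 6 = 390
Total cost = 1395.
So D→Z carries 65 kL.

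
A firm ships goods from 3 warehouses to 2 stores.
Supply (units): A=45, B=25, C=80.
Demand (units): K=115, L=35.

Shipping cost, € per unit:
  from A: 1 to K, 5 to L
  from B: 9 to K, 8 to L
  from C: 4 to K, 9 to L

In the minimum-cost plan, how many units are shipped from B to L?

The minimum-cost plan:
  A to K: 35 units
  A to L: 10 units
  B to L: 25 units
  C to K: 80 units
Total cost = €605.
So B→L carries 25 units.

25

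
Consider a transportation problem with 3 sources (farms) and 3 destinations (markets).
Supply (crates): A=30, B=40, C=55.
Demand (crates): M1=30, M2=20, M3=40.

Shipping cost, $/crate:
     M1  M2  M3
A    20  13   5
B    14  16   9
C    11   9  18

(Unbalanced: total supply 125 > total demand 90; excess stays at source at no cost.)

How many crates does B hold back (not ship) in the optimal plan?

30

An optimal plan:
  A->M3: 30 crates
  B->M3: 10 crates
  C->M1: 30 crates
  C->M2: 20 crates
Total cost = $750.
B ships 10 of its 40, leaving 30.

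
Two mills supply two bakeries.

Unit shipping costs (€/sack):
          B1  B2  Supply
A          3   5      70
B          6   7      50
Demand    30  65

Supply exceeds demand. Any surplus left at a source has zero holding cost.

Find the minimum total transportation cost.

465

A cheapest plan:
  A→B1: 30 sacks
  A→B2: 40 sacks
  B→B2: 25 sacks
Total cost = €465.
(Supply check: A ships 70; B ships 25.)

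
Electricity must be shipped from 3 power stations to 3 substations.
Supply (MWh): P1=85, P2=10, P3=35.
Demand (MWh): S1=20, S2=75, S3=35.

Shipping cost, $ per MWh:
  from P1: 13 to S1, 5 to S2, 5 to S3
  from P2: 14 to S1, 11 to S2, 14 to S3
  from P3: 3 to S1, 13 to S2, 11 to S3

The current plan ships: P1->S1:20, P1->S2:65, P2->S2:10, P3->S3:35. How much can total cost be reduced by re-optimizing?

320

Current plan cost = 20·13 + 65·5 + 10·11 + 35·11 = $1080.
Optimal plan:
  P1→S2: 65 × $5 = $325
  P1→S3: 20 × $5 = $100
  P2→S2: 10 × $11 = $110
  P3→S1: 20 × $3 = $60
  P3→S3: 15 × $11 = $165
Optimal cost = $760.
Saving = 1080 − 760 = $320.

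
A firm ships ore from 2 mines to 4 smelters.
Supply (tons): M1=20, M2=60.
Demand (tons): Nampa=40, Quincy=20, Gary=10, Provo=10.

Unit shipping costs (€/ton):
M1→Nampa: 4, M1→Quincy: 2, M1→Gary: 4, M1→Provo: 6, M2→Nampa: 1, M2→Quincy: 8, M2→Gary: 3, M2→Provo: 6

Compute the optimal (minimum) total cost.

An optimal shipping plan:
  M1->Quincy: 20 × €2 = €40
  M2->Nampa: 40 × €1 = €40
  M2->Gary: 10 × €3 = €30
  M2->Provo: 10 × €6 = €60
Total = 40 + 40 + 30 + 60 = €170.
(Supply check: M1 ships 20; M2 ships 60.)

170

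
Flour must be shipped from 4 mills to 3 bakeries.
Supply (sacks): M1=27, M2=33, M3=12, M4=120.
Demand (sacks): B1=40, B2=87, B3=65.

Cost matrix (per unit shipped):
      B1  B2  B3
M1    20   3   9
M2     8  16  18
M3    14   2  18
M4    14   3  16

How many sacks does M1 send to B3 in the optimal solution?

Solving gives:
  M1–B3: 27 sacks
  M2–B1: 33 sacks
  M3–B2: 12 sacks
  M4–B1: 7 sacks
  M4–B2: 75 sacks
  M4–B3: 38 sacks
Total cost = 1462.
So M1→B3 carries 27 sacks.

27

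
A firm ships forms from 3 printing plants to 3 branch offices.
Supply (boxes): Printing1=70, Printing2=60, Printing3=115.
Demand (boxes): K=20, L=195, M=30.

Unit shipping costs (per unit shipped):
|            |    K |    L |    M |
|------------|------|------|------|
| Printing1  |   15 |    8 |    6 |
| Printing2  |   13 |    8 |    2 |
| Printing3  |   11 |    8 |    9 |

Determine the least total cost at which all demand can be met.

1840

A cheapest plan:
  Printing1–L: 70 × 8 = 560
  Printing2–L: 30 × 8 = 240
  Printing2–M: 30 × 2 = 60
  Printing3–K: 20 × 11 = 220
  Printing3–L: 95 × 8 = 760
Total = 560 + 240 + 60 + 220 + 760 = 1840.
(Supply check: Printing1 ships 70; Printing2 ships 60; Printing3 ships 115.)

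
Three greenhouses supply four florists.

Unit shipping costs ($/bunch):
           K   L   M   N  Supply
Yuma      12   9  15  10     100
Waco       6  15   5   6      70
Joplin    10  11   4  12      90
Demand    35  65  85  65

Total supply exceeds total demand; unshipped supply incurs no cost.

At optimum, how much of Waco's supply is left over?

0

An optimal plan:
  Yuma→L: 65 × $9 = $585
  Yuma→N: 30 × $10 = $300
  Waco→K: 35 × $6 = $210
  Waco→N: 35 × $6 = $210
  Joplin→M: 85 × $4 = $340
Total cost = $1645.
Waco ships 70 of its 70, leaving 0.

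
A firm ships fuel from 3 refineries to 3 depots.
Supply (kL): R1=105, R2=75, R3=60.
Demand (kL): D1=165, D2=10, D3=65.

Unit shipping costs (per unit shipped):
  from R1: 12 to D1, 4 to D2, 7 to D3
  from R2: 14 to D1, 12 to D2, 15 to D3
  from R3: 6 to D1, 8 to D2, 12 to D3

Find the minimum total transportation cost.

A cheapest plan:
  R1–D1: 30 × 12 = 360
  R1–D2: 10 × 4 = 40
  R1–D3: 65 × 7 = 455
  R2–D1: 75 × 14 = 1050
  R3–D1: 60 × 6 = 360
Total = 360 + 40 + 455 + 1050 + 360 = 2265.

2265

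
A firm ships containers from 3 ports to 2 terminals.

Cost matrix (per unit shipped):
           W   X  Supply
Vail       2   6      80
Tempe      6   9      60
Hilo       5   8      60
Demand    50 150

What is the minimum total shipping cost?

An optimal shipping plan:
  Vail->W: 50 TEU
  Vail->X: 30 TEU
  Tempe->X: 60 TEU
  Hilo->X: 60 TEU
Total cost = 1300.
(Supply check: Vail ships 80; Tempe ships 60; Hilo ships 60.)

1300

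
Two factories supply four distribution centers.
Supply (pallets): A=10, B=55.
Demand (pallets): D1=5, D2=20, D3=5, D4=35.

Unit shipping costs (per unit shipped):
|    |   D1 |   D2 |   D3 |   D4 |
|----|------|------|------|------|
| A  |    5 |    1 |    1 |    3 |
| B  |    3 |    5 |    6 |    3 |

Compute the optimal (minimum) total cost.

One minimum-cost allocation:
  A to D2: 5 × 1 = 5
  A to D3: 5 × 1 = 5
  B to D1: 5 × 3 = 15
  B to D2: 15 × 5 = 75
  B to D4: 35 × 3 = 105
Total = 5 + 5 + 15 + 75 + 105 = 205.
(Supply check: A ships 10; B ships 55.)

205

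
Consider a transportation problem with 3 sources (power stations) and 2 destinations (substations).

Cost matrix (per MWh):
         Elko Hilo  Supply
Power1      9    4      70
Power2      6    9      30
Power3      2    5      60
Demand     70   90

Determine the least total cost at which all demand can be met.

640

A cheapest plan:
  Power1->Hilo: 70 × 4 = 280
  Power2->Elko: 30 × 6 = 180
  Power3->Elko: 40 × 2 = 80
  Power3->Hilo: 20 × 5 = 100
Total = 280 + 180 + 80 + 100 = 640.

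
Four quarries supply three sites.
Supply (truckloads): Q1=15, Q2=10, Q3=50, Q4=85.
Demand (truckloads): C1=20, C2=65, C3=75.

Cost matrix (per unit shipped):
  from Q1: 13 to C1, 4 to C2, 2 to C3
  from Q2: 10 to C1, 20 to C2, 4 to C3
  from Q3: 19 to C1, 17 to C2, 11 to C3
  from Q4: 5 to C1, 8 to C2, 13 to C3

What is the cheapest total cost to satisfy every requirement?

One minimum-cost allocation:
  Q1→C3: 15 × 2 = 30
  Q2→C3: 10 × 4 = 40
  Q3→C3: 50 × 11 = 550
  Q4→C1: 20 × 5 = 100
  Q4→C2: 65 × 8 = 520
Total = 30 + 40 + 550 + 100 + 520 = 1240.
(Supply check: Q1 ships 15; Q2 ships 10; Q3 ships 50; Q4 ships 85.)

1240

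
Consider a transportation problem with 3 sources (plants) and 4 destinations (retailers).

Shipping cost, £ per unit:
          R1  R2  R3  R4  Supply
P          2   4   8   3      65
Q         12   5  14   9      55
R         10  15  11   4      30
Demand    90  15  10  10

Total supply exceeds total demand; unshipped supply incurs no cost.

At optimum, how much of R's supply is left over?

Minimum-cost shipments:
  P->R1: 65 × £2 = £130
  Q->R1: 15 × £12 = £180
  Q->R2: 15 × £5 = £75
  R->R1: 10 × £10 = £100
  R->R3: 10 × £11 = £110
  R->R4: 10 × £4 = £40
Total cost = £635.
R ships 30 of its 30, leaving 0.

0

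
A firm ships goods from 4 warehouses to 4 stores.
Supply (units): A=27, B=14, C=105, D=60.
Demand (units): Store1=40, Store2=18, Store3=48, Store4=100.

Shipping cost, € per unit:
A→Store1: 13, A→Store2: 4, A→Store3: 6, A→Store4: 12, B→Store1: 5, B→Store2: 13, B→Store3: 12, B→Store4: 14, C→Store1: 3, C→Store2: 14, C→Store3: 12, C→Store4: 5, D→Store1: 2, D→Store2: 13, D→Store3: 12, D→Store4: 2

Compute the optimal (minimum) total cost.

An optimal shipping plan:
  A to Store2: 18 units
  A to Store3: 9 units
  B to Store3: 14 units
  C to Store1: 40 units
  C to Store3: 25 units
  C to Store4: 40 units
  D to Store4: 60 units
Total cost = €1034.

1034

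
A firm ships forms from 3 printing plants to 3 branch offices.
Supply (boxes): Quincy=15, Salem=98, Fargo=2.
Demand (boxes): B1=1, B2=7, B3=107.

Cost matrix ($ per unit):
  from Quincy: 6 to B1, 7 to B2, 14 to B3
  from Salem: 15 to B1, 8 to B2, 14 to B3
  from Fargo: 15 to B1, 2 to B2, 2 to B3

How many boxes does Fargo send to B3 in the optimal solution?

2

Solving gives:
  Quincy–B1: 1 × $6 = $6
  Quincy–B2: 7 × $7 = $49
  Quincy–B3: 7 × $14 = $98
  Salem–B3: 98 × $14 = $1372
  Fargo–B3: 2 × $2 = $4
Total cost = $1529.
So Fargo→B3 carries 2 boxes.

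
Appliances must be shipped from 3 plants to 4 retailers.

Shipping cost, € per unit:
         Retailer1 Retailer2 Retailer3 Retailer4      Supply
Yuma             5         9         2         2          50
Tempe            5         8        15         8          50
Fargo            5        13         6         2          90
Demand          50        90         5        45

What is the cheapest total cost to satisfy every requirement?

One minimum-cost allocation:
  Yuma–Retailer2: 40 × €9 = €360
  Yuma–Retailer3: 5 × €2 = €10
  Yuma–Retailer4: 5 × €2 = €10
  Tempe–Retailer2: 50 × €8 = €400
  Fargo–Retailer1: 50 × €5 = €250
  Fargo–Retailer4: 40 × €2 = €80
Total = 360 + 10 + 10 + 400 + 250 + 80 = €1110.
(Supply check: Yuma ships 50; Tempe ships 50; Fargo ships 90.)

1110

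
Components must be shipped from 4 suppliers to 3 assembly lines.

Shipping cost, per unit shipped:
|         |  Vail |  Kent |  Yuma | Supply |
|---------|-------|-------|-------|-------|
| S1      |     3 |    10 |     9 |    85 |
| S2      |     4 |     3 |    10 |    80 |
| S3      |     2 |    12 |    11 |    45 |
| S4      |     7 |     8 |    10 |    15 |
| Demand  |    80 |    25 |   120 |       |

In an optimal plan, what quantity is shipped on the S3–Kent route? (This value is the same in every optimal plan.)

0

Solving gives:
  S1->Vail: 35 × 3 = 105
  S1->Yuma: 50 × 9 = 450
  S2->Kent: 25 × 3 = 75
  S2->Yuma: 55 × 10 = 550
  S3->Vail: 45 × 2 = 90
  S4->Yuma: 15 × 10 = 150
Total cost = 1420.
The route S3→Kent is not used.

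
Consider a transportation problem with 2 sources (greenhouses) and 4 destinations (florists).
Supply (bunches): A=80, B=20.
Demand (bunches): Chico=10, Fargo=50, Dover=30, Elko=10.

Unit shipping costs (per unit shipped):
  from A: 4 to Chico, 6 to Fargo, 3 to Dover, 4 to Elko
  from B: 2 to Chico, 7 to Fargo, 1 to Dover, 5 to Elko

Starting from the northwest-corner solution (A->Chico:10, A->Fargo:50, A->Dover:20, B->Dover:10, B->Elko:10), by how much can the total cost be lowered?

30

Current plan cost = 10·4 + 50·6 + 20·3 + 10·1 + 10·5 = 460.
Optimal plan:
  A–Chico: 10 × 4 = 40
  A–Fargo: 50 × 6 = 300
  A–Dover: 10 × 3 = 30
  A–Elko: 10 × 4 = 40
  B–Dover: 20 × 1 = 20
Optimal cost = 430.
Saving = 460 − 430 = 30.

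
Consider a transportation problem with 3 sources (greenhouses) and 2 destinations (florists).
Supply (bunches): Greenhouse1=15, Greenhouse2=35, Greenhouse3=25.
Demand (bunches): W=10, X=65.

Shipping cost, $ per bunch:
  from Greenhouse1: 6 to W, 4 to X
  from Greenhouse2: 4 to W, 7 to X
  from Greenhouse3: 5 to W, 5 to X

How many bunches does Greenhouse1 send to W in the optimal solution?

Optimal shipments:
  Greenhouse1->X: 15 × $4 = $60
  Greenhouse2->W: 10 × $4 = $40
  Greenhouse2->X: 25 × $7 = $175
  Greenhouse3->X: 25 × $5 = $125
Total cost = $400.
The route Greenhouse1→W is not used.

0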